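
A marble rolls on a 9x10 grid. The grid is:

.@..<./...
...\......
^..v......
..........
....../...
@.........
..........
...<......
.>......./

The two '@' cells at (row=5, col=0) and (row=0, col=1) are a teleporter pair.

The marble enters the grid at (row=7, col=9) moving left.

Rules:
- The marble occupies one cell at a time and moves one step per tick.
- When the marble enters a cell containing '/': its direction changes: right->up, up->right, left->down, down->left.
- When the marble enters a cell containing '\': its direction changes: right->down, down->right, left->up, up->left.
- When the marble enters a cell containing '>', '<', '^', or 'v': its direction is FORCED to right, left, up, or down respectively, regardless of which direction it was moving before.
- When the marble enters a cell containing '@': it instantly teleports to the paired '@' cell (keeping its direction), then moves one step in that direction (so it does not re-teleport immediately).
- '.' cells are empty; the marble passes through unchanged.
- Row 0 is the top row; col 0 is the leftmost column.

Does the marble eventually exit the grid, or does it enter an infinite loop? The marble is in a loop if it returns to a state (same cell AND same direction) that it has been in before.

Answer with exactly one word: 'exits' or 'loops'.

Step 1: enter (7,9), '.' pass, move left to (7,8)
Step 2: enter (7,8), '.' pass, move left to (7,7)
Step 3: enter (7,7), '.' pass, move left to (7,6)
Step 4: enter (7,6), '.' pass, move left to (7,5)
Step 5: enter (7,5), '.' pass, move left to (7,4)
Step 6: enter (7,4), '.' pass, move left to (7,3)
Step 7: enter (7,3), '<' forces left->left, move left to (7,2)
Step 8: enter (7,2), '.' pass, move left to (7,1)
Step 9: enter (7,1), '.' pass, move left to (7,0)
Step 10: enter (7,0), '.' pass, move left to (7,-1)
Step 11: at (7,-1) — EXIT via left edge, pos 7

Answer: exits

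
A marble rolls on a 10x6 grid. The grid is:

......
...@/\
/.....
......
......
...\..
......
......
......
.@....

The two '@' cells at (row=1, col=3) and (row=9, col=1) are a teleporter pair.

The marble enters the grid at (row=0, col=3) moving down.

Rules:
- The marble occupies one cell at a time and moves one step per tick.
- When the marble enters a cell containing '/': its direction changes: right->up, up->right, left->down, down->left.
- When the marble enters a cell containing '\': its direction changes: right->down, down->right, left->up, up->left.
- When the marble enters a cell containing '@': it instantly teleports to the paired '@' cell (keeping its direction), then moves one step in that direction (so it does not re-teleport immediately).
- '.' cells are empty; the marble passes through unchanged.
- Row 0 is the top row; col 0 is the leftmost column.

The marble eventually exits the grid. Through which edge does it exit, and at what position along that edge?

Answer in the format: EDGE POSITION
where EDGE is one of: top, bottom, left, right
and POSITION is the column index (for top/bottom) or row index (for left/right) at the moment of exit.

Answer: bottom 1

Derivation:
Step 1: enter (0,3), '.' pass, move down to (1,3)
Step 2: enter (1,3), '@' teleport (1,3)->(9,1), also enter (9,1), move down to (10,1)
Step 3: at (10,1) — EXIT via bottom edge, pos 1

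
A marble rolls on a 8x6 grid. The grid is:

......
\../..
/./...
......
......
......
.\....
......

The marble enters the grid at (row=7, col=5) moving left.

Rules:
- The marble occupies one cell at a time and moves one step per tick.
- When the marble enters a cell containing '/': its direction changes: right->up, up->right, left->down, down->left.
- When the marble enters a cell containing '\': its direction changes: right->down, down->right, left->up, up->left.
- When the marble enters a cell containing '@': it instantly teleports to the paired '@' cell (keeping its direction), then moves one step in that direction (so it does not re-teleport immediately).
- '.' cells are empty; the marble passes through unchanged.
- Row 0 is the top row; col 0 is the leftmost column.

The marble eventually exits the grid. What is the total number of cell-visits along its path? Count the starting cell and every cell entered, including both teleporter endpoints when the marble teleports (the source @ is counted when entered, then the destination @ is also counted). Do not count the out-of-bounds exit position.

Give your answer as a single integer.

Step 1: enter (7,5), '.' pass, move left to (7,4)
Step 2: enter (7,4), '.' pass, move left to (7,3)
Step 3: enter (7,3), '.' pass, move left to (7,2)
Step 4: enter (7,2), '.' pass, move left to (7,1)
Step 5: enter (7,1), '.' pass, move left to (7,0)
Step 6: enter (7,0), '.' pass, move left to (7,-1)
Step 7: at (7,-1) — EXIT via left edge, pos 7
Path length (cell visits): 6

Answer: 6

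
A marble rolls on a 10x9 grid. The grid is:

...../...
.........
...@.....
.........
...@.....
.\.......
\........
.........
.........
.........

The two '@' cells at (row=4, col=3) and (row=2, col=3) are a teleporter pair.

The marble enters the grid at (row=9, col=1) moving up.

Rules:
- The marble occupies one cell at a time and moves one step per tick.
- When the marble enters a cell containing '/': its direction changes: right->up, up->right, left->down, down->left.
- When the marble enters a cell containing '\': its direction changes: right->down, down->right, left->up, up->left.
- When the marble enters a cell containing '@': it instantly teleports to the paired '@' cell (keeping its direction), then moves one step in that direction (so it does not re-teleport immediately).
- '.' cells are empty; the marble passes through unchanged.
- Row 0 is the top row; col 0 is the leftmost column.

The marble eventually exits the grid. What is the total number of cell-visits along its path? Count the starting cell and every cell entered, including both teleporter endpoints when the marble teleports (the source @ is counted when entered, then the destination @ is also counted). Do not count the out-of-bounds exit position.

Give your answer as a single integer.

Answer: 6

Derivation:
Step 1: enter (9,1), '.' pass, move up to (8,1)
Step 2: enter (8,1), '.' pass, move up to (7,1)
Step 3: enter (7,1), '.' pass, move up to (6,1)
Step 4: enter (6,1), '.' pass, move up to (5,1)
Step 5: enter (5,1), '\' deflects up->left, move left to (5,0)
Step 6: enter (5,0), '.' pass, move left to (5,-1)
Step 7: at (5,-1) — EXIT via left edge, pos 5
Path length (cell visits): 6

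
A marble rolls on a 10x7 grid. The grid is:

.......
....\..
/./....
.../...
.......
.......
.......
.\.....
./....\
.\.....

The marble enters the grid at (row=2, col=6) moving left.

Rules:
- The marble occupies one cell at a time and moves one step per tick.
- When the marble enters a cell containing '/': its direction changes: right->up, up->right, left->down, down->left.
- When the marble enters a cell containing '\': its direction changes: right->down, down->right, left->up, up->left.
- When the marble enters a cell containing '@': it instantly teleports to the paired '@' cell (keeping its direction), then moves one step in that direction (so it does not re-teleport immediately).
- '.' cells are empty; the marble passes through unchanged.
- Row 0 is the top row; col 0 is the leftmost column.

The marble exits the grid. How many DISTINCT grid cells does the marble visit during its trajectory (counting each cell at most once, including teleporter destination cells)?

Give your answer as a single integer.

Step 1: enter (2,6), '.' pass, move left to (2,5)
Step 2: enter (2,5), '.' pass, move left to (2,4)
Step 3: enter (2,4), '.' pass, move left to (2,3)
Step 4: enter (2,3), '.' pass, move left to (2,2)
Step 5: enter (2,2), '/' deflects left->down, move down to (3,2)
Step 6: enter (3,2), '.' pass, move down to (4,2)
Step 7: enter (4,2), '.' pass, move down to (5,2)
Step 8: enter (5,2), '.' pass, move down to (6,2)
Step 9: enter (6,2), '.' pass, move down to (7,2)
Step 10: enter (7,2), '.' pass, move down to (8,2)
Step 11: enter (8,2), '.' pass, move down to (9,2)
Step 12: enter (9,2), '.' pass, move down to (10,2)
Step 13: at (10,2) — EXIT via bottom edge, pos 2
Distinct cells visited: 12 (path length 12)

Answer: 12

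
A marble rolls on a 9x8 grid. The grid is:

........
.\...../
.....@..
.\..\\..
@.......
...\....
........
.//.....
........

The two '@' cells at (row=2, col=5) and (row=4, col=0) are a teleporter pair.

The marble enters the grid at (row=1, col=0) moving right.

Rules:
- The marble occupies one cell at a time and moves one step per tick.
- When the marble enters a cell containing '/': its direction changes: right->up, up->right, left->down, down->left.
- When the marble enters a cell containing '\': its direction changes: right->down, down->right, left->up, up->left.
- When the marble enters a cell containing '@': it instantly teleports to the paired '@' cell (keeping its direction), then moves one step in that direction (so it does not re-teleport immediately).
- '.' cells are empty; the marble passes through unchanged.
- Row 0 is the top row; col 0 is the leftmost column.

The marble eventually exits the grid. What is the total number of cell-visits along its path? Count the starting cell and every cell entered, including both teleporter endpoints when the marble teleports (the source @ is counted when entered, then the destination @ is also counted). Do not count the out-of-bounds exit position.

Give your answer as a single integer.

Answer: 12

Derivation:
Step 1: enter (1,0), '.' pass, move right to (1,1)
Step 2: enter (1,1), '\' deflects right->down, move down to (2,1)
Step 3: enter (2,1), '.' pass, move down to (3,1)
Step 4: enter (3,1), '\' deflects down->right, move right to (3,2)
Step 5: enter (3,2), '.' pass, move right to (3,3)
Step 6: enter (3,3), '.' pass, move right to (3,4)
Step 7: enter (3,4), '\' deflects right->down, move down to (4,4)
Step 8: enter (4,4), '.' pass, move down to (5,4)
Step 9: enter (5,4), '.' pass, move down to (6,4)
Step 10: enter (6,4), '.' pass, move down to (7,4)
Step 11: enter (7,4), '.' pass, move down to (8,4)
Step 12: enter (8,4), '.' pass, move down to (9,4)
Step 13: at (9,4) — EXIT via bottom edge, pos 4
Path length (cell visits): 12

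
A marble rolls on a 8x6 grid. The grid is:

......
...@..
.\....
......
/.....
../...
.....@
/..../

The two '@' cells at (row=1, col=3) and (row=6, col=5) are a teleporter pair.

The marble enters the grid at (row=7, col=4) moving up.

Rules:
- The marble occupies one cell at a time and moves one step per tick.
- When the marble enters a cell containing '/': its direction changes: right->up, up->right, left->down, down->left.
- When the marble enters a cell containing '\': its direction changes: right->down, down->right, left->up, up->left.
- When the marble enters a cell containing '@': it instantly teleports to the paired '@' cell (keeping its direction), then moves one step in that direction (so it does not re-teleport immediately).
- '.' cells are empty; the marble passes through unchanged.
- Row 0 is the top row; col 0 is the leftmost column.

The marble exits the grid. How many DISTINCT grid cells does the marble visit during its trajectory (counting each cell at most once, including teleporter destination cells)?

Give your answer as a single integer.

Step 1: enter (7,4), '.' pass, move up to (6,4)
Step 2: enter (6,4), '.' pass, move up to (5,4)
Step 3: enter (5,4), '.' pass, move up to (4,4)
Step 4: enter (4,4), '.' pass, move up to (3,4)
Step 5: enter (3,4), '.' pass, move up to (2,4)
Step 6: enter (2,4), '.' pass, move up to (1,4)
Step 7: enter (1,4), '.' pass, move up to (0,4)
Step 8: enter (0,4), '.' pass, move up to (-1,4)
Step 9: at (-1,4) — EXIT via top edge, pos 4
Distinct cells visited: 8 (path length 8)

Answer: 8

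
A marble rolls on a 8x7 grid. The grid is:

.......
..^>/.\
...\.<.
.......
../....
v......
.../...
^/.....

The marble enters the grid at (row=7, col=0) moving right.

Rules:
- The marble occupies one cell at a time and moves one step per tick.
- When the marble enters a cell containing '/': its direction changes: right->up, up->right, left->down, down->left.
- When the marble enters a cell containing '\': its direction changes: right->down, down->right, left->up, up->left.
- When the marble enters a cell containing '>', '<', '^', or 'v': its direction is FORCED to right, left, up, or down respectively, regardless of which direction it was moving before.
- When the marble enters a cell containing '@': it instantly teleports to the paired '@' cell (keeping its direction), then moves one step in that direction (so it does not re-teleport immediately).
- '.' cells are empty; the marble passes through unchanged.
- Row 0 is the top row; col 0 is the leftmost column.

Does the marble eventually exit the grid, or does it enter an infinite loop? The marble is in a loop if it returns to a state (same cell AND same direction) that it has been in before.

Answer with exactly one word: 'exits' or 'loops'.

Step 1: enter (7,0), '^' forces right->up, move up to (6,0)
Step 2: enter (6,0), '.' pass, move up to (5,0)
Step 3: enter (5,0), 'v' forces up->down, move down to (6,0)
Step 4: enter (6,0), '.' pass, move down to (7,0)
Step 5: enter (7,0), '^' forces down->up, move up to (6,0)
Step 6: at (6,0) dir=up — LOOP DETECTED (seen before)

Answer: loops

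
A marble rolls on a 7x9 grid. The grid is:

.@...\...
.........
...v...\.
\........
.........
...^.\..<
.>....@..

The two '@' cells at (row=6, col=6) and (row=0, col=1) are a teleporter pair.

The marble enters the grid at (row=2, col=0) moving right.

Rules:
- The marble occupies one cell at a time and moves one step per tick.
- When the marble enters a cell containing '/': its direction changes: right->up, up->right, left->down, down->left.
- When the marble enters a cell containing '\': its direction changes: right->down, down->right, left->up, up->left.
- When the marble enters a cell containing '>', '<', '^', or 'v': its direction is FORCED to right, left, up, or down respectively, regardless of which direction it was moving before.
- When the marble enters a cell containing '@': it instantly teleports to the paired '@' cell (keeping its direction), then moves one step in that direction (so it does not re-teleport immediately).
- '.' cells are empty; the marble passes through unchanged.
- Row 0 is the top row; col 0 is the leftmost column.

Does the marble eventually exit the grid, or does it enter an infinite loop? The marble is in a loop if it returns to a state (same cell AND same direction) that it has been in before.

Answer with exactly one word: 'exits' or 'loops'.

Answer: loops

Derivation:
Step 1: enter (2,0), '.' pass, move right to (2,1)
Step 2: enter (2,1), '.' pass, move right to (2,2)
Step 3: enter (2,2), '.' pass, move right to (2,3)
Step 4: enter (2,3), 'v' forces right->down, move down to (3,3)
Step 5: enter (3,3), '.' pass, move down to (4,3)
Step 6: enter (4,3), '.' pass, move down to (5,3)
Step 7: enter (5,3), '^' forces down->up, move up to (4,3)
Step 8: enter (4,3), '.' pass, move up to (3,3)
Step 9: enter (3,3), '.' pass, move up to (2,3)
Step 10: enter (2,3), 'v' forces up->down, move down to (3,3)
Step 11: at (3,3) dir=down — LOOP DETECTED (seen before)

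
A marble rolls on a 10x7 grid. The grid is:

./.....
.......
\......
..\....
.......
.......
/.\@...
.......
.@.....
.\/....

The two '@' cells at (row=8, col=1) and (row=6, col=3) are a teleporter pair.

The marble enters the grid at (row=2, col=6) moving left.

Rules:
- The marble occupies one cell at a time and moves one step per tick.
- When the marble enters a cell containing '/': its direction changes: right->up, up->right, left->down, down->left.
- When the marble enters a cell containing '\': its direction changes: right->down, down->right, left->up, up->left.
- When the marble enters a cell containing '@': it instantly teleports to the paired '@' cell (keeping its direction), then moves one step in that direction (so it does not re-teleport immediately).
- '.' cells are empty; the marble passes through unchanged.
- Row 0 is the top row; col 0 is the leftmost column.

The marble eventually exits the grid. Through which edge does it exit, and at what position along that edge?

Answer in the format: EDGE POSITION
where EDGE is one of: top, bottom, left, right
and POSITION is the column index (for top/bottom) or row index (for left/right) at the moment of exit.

Step 1: enter (2,6), '.' pass, move left to (2,5)
Step 2: enter (2,5), '.' pass, move left to (2,4)
Step 3: enter (2,4), '.' pass, move left to (2,3)
Step 4: enter (2,3), '.' pass, move left to (2,2)
Step 5: enter (2,2), '.' pass, move left to (2,1)
Step 6: enter (2,1), '.' pass, move left to (2,0)
Step 7: enter (2,0), '\' deflects left->up, move up to (1,0)
Step 8: enter (1,0), '.' pass, move up to (0,0)
Step 9: enter (0,0), '.' pass, move up to (-1,0)
Step 10: at (-1,0) — EXIT via top edge, pos 0

Answer: top 0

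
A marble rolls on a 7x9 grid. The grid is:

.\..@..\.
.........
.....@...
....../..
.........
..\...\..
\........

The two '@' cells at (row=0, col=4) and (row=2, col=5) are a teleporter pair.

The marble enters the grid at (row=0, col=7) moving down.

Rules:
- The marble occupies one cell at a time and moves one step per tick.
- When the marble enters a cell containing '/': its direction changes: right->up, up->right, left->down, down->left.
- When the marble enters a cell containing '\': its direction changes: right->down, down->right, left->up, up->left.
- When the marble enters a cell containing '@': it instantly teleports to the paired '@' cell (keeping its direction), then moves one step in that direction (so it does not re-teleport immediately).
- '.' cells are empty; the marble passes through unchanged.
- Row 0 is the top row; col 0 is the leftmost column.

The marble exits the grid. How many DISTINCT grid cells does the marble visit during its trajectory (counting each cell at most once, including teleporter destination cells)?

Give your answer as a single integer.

Answer: 2

Derivation:
Step 1: enter (0,7), '\' deflects down->right, move right to (0,8)
Step 2: enter (0,8), '.' pass, move right to (0,9)
Step 3: at (0,9) — EXIT via right edge, pos 0
Distinct cells visited: 2 (path length 2)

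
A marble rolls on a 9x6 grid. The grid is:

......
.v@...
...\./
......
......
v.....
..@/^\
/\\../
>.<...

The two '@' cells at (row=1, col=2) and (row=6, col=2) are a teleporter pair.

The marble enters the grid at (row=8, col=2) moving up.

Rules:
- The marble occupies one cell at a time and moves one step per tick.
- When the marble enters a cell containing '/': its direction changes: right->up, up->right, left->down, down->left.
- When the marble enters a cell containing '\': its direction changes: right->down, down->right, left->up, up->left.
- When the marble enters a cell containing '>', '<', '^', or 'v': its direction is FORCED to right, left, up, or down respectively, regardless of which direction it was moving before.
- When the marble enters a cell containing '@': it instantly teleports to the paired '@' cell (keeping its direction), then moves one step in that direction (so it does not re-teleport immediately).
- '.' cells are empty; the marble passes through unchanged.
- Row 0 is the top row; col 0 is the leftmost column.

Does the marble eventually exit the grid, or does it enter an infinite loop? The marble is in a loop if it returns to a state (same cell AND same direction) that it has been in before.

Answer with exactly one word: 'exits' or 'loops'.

Step 1: enter (8,2), '<' forces up->left, move left to (8,1)
Step 2: enter (8,1), '.' pass, move left to (8,0)
Step 3: enter (8,0), '>' forces left->right, move right to (8,1)
Step 4: enter (8,1), '.' pass, move right to (8,2)
Step 5: enter (8,2), '<' forces right->left, move left to (8,1)
Step 6: at (8,1) dir=left — LOOP DETECTED (seen before)

Answer: loops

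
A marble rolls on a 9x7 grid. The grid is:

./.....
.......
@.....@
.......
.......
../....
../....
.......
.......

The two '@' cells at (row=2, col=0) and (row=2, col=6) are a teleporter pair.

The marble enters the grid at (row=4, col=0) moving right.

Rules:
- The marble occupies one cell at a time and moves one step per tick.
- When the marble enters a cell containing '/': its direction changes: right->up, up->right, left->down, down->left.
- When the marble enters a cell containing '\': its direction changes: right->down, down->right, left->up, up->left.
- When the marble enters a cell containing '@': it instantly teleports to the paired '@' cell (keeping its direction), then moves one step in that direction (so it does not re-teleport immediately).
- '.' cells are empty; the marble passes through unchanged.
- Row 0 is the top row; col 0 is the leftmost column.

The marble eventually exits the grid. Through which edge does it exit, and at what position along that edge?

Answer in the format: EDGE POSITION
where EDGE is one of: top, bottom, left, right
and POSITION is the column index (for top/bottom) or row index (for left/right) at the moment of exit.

Step 1: enter (4,0), '.' pass, move right to (4,1)
Step 2: enter (4,1), '.' pass, move right to (4,2)
Step 3: enter (4,2), '.' pass, move right to (4,3)
Step 4: enter (4,3), '.' pass, move right to (4,4)
Step 5: enter (4,4), '.' pass, move right to (4,5)
Step 6: enter (4,5), '.' pass, move right to (4,6)
Step 7: enter (4,6), '.' pass, move right to (4,7)
Step 8: at (4,7) — EXIT via right edge, pos 4

Answer: right 4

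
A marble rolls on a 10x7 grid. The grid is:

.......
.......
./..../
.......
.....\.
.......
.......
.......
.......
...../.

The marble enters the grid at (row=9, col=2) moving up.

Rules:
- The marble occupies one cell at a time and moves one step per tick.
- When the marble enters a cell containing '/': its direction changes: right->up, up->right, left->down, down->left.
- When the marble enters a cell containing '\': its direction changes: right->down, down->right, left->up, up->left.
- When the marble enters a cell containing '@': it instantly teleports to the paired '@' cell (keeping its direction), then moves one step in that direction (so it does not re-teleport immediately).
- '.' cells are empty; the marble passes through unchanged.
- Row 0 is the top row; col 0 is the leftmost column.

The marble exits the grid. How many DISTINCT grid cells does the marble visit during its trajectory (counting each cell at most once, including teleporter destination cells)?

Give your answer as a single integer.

Answer: 10

Derivation:
Step 1: enter (9,2), '.' pass, move up to (8,2)
Step 2: enter (8,2), '.' pass, move up to (7,2)
Step 3: enter (7,2), '.' pass, move up to (6,2)
Step 4: enter (6,2), '.' pass, move up to (5,2)
Step 5: enter (5,2), '.' pass, move up to (4,2)
Step 6: enter (4,2), '.' pass, move up to (3,2)
Step 7: enter (3,2), '.' pass, move up to (2,2)
Step 8: enter (2,2), '.' pass, move up to (1,2)
Step 9: enter (1,2), '.' pass, move up to (0,2)
Step 10: enter (0,2), '.' pass, move up to (-1,2)
Step 11: at (-1,2) — EXIT via top edge, pos 2
Distinct cells visited: 10 (path length 10)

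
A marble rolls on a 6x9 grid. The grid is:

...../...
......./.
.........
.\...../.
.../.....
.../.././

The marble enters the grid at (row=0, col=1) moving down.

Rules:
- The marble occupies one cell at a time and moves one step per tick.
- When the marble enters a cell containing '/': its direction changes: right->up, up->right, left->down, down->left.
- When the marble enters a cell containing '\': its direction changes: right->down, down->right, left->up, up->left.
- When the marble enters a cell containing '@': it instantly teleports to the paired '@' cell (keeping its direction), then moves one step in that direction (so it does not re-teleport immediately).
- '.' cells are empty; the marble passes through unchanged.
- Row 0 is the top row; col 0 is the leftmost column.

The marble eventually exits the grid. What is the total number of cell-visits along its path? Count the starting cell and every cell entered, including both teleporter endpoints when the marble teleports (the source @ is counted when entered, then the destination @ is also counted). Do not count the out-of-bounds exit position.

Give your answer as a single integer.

Answer: 13

Derivation:
Step 1: enter (0,1), '.' pass, move down to (1,1)
Step 2: enter (1,1), '.' pass, move down to (2,1)
Step 3: enter (2,1), '.' pass, move down to (3,1)
Step 4: enter (3,1), '\' deflects down->right, move right to (3,2)
Step 5: enter (3,2), '.' pass, move right to (3,3)
Step 6: enter (3,3), '.' pass, move right to (3,4)
Step 7: enter (3,4), '.' pass, move right to (3,5)
Step 8: enter (3,5), '.' pass, move right to (3,6)
Step 9: enter (3,6), '.' pass, move right to (3,7)
Step 10: enter (3,7), '/' deflects right->up, move up to (2,7)
Step 11: enter (2,7), '.' pass, move up to (1,7)
Step 12: enter (1,7), '/' deflects up->right, move right to (1,8)
Step 13: enter (1,8), '.' pass, move right to (1,9)
Step 14: at (1,9) — EXIT via right edge, pos 1
Path length (cell visits): 13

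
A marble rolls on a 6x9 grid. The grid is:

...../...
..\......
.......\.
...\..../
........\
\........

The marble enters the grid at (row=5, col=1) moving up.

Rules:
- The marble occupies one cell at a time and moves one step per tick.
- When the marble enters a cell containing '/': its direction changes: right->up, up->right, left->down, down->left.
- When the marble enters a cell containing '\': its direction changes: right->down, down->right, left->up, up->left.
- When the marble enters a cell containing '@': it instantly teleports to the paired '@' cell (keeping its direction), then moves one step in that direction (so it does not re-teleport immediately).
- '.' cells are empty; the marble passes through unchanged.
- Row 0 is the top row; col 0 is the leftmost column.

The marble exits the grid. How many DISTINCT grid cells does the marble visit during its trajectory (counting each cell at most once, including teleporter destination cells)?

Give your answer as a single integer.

Answer: 6

Derivation:
Step 1: enter (5,1), '.' pass, move up to (4,1)
Step 2: enter (4,1), '.' pass, move up to (3,1)
Step 3: enter (3,1), '.' pass, move up to (2,1)
Step 4: enter (2,1), '.' pass, move up to (1,1)
Step 5: enter (1,1), '.' pass, move up to (0,1)
Step 6: enter (0,1), '.' pass, move up to (-1,1)
Step 7: at (-1,1) — EXIT via top edge, pos 1
Distinct cells visited: 6 (path length 6)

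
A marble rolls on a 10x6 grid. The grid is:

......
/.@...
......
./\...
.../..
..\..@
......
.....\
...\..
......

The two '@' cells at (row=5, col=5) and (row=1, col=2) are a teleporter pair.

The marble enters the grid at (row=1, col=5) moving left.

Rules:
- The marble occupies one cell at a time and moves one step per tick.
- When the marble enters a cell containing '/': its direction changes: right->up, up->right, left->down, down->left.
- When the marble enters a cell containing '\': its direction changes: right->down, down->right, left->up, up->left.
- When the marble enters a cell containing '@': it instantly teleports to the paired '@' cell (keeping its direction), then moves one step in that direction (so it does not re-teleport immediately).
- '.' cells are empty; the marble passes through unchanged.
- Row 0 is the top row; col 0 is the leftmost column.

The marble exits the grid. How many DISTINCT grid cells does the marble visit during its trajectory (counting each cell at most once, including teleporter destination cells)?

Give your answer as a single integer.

Answer: 17

Derivation:
Step 1: enter (1,5), '.' pass, move left to (1,4)
Step 2: enter (1,4), '.' pass, move left to (1,3)
Step 3: enter (1,3), '.' pass, move left to (1,2)
Step 4: enter (1,2), '@' teleport (1,2)->(5,5), also enter (5,5), move left to (5,4)
Step 5: enter (5,4), '.' pass, move left to (5,3)
Step 6: enter (5,3), '.' pass, move left to (5,2)
Step 7: enter (5,2), '\' deflects left->up, move up to (4,2)
Step 8: enter (4,2), '.' pass, move up to (3,2)
Step 9: enter (3,2), '\' deflects up->left, move left to (3,1)
Step 10: enter (3,1), '/' deflects left->down, move down to (4,1)
Step 11: enter (4,1), '.' pass, move down to (5,1)
Step 12: enter (5,1), '.' pass, move down to (6,1)
Step 13: enter (6,1), '.' pass, move down to (7,1)
Step 14: enter (7,1), '.' pass, move down to (8,1)
Step 15: enter (8,1), '.' pass, move down to (9,1)
Step 16: enter (9,1), '.' pass, move down to (10,1)
Step 17: at (10,1) — EXIT via bottom edge, pos 1
Distinct cells visited: 17 (path length 17)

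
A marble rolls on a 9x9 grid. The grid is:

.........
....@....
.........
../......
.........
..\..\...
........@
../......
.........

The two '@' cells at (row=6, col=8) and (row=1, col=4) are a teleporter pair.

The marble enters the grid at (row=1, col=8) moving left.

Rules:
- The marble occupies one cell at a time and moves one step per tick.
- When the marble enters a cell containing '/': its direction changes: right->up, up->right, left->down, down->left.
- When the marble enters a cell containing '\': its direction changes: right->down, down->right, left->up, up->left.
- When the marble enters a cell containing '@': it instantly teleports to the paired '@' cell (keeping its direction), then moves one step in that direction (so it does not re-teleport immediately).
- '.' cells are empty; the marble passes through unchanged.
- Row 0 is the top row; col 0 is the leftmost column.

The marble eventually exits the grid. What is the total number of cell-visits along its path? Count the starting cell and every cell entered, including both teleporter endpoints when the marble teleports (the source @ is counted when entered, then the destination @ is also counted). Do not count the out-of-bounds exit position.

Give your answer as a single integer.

Answer: 14

Derivation:
Step 1: enter (1,8), '.' pass, move left to (1,7)
Step 2: enter (1,7), '.' pass, move left to (1,6)
Step 3: enter (1,6), '.' pass, move left to (1,5)
Step 4: enter (1,5), '.' pass, move left to (1,4)
Step 5: enter (1,4), '@' teleport (1,4)->(6,8), also enter (6,8), move left to (6,7)
Step 6: enter (6,7), '.' pass, move left to (6,6)
Step 7: enter (6,6), '.' pass, move left to (6,5)
Step 8: enter (6,5), '.' pass, move left to (6,4)
Step 9: enter (6,4), '.' pass, move left to (6,3)
Step 10: enter (6,3), '.' pass, move left to (6,2)
Step 11: enter (6,2), '.' pass, move left to (6,1)
Step 12: enter (6,1), '.' pass, move left to (6,0)
Step 13: enter (6,0), '.' pass, move left to (6,-1)
Step 14: at (6,-1) — EXIT via left edge, pos 6
Path length (cell visits): 14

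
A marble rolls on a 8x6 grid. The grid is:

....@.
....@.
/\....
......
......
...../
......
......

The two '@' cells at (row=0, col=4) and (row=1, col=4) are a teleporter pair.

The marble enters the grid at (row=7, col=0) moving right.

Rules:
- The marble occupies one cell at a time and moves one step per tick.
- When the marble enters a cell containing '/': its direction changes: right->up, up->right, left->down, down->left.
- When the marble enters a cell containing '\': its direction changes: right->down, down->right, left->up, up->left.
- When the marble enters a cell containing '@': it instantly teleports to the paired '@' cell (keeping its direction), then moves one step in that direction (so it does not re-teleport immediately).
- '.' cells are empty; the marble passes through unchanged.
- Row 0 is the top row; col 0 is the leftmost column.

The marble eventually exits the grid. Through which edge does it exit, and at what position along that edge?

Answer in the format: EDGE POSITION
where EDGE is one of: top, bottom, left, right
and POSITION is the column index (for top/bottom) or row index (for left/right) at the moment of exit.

Answer: right 7

Derivation:
Step 1: enter (7,0), '.' pass, move right to (7,1)
Step 2: enter (7,1), '.' pass, move right to (7,2)
Step 3: enter (7,2), '.' pass, move right to (7,3)
Step 4: enter (7,3), '.' pass, move right to (7,4)
Step 5: enter (7,4), '.' pass, move right to (7,5)
Step 6: enter (7,5), '.' pass, move right to (7,6)
Step 7: at (7,6) — EXIT via right edge, pos 7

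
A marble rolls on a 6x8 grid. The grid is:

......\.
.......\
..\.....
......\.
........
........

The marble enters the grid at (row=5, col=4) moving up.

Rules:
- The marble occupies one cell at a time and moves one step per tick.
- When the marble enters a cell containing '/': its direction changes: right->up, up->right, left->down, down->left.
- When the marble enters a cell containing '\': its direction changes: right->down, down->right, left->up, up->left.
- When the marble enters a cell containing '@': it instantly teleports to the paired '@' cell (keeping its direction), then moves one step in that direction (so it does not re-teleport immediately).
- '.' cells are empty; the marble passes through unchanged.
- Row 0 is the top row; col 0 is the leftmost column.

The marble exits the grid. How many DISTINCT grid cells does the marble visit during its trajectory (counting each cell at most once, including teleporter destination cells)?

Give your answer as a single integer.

Step 1: enter (5,4), '.' pass, move up to (4,4)
Step 2: enter (4,4), '.' pass, move up to (3,4)
Step 3: enter (3,4), '.' pass, move up to (2,4)
Step 4: enter (2,4), '.' pass, move up to (1,4)
Step 5: enter (1,4), '.' pass, move up to (0,4)
Step 6: enter (0,4), '.' pass, move up to (-1,4)
Step 7: at (-1,4) — EXIT via top edge, pos 4
Distinct cells visited: 6 (path length 6)

Answer: 6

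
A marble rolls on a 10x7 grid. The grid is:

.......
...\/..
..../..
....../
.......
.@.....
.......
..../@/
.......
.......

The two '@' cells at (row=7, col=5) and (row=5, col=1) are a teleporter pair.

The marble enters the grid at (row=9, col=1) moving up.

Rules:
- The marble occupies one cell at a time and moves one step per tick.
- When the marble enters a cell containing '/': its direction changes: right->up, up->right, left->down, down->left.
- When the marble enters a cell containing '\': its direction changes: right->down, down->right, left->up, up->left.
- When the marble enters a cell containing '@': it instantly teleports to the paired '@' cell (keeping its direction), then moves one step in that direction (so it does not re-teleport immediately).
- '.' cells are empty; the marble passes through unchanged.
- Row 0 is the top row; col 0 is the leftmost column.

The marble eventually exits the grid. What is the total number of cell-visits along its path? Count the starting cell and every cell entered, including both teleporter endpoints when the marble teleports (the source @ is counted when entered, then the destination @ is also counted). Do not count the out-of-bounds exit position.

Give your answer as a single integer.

Answer: 13

Derivation:
Step 1: enter (9,1), '.' pass, move up to (8,1)
Step 2: enter (8,1), '.' pass, move up to (7,1)
Step 3: enter (7,1), '.' pass, move up to (6,1)
Step 4: enter (6,1), '.' pass, move up to (5,1)
Step 5: enter (5,1), '@' teleport (5,1)->(7,5), also enter (7,5), move up to (6,5)
Step 6: enter (6,5), '.' pass, move up to (5,5)
Step 7: enter (5,5), '.' pass, move up to (4,5)
Step 8: enter (4,5), '.' pass, move up to (3,5)
Step 9: enter (3,5), '.' pass, move up to (2,5)
Step 10: enter (2,5), '.' pass, move up to (1,5)
Step 11: enter (1,5), '.' pass, move up to (0,5)
Step 12: enter (0,5), '.' pass, move up to (-1,5)
Step 13: at (-1,5) — EXIT via top edge, pos 5
Path length (cell visits): 13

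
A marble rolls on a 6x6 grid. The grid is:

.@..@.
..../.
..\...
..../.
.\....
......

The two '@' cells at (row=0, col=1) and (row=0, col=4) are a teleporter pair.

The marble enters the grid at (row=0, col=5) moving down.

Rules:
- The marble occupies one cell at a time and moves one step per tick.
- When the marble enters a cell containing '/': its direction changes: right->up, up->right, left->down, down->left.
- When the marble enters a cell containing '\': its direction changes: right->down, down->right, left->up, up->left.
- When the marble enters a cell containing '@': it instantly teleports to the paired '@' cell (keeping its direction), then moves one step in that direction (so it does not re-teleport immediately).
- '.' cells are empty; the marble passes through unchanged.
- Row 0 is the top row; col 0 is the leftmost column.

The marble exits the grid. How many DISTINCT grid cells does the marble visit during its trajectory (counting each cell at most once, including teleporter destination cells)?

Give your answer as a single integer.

Step 1: enter (0,5), '.' pass, move down to (1,5)
Step 2: enter (1,5), '.' pass, move down to (2,5)
Step 3: enter (2,5), '.' pass, move down to (3,5)
Step 4: enter (3,5), '.' pass, move down to (4,5)
Step 5: enter (4,5), '.' pass, move down to (5,5)
Step 6: enter (5,5), '.' pass, move down to (6,5)
Step 7: at (6,5) — EXIT via bottom edge, pos 5
Distinct cells visited: 6 (path length 6)

Answer: 6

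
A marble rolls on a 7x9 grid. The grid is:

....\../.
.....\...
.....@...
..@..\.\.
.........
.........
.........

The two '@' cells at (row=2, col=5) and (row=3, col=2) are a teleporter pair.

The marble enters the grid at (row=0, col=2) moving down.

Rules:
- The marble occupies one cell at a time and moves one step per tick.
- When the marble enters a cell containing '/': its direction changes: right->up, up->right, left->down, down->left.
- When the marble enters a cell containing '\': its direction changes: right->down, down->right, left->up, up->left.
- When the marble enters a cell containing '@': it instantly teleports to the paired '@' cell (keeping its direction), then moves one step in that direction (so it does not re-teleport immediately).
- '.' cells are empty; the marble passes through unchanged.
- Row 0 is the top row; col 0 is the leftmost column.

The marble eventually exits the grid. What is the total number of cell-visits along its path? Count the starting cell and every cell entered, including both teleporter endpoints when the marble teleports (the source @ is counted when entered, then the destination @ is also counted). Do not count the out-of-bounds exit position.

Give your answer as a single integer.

Step 1: enter (0,2), '.' pass, move down to (1,2)
Step 2: enter (1,2), '.' pass, move down to (2,2)
Step 3: enter (2,2), '.' pass, move down to (3,2)
Step 4: enter (3,2), '@' teleport (3,2)->(2,5), also enter (2,5), move down to (3,5)
Step 5: enter (3,5), '\' deflects down->right, move right to (3,6)
Step 6: enter (3,6), '.' pass, move right to (3,7)
Step 7: enter (3,7), '\' deflects right->down, move down to (4,7)
Step 8: enter (4,7), '.' pass, move down to (5,7)
Step 9: enter (5,7), '.' pass, move down to (6,7)
Step 10: enter (6,7), '.' pass, move down to (7,7)
Step 11: at (7,7) — EXIT via bottom edge, pos 7
Path length (cell visits): 11

Answer: 11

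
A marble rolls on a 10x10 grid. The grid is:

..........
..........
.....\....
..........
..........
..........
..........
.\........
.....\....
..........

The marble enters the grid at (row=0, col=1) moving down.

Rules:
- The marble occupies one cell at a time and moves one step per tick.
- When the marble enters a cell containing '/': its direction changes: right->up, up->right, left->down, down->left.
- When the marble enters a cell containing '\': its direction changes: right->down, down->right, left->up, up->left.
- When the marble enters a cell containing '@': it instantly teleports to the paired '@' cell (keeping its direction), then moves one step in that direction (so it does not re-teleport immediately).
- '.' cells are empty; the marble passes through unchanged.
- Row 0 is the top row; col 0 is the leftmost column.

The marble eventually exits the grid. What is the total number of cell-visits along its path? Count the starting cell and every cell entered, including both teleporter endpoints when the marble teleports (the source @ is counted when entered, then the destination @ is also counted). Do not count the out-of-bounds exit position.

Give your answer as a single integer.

Step 1: enter (0,1), '.' pass, move down to (1,1)
Step 2: enter (1,1), '.' pass, move down to (2,1)
Step 3: enter (2,1), '.' pass, move down to (3,1)
Step 4: enter (3,1), '.' pass, move down to (4,1)
Step 5: enter (4,1), '.' pass, move down to (5,1)
Step 6: enter (5,1), '.' pass, move down to (6,1)
Step 7: enter (6,1), '.' pass, move down to (7,1)
Step 8: enter (7,1), '\' deflects down->right, move right to (7,2)
Step 9: enter (7,2), '.' pass, move right to (7,3)
Step 10: enter (7,3), '.' pass, move right to (7,4)
Step 11: enter (7,4), '.' pass, move right to (7,5)
Step 12: enter (7,5), '.' pass, move right to (7,6)
Step 13: enter (7,6), '.' pass, move right to (7,7)
Step 14: enter (7,7), '.' pass, move right to (7,8)
Step 15: enter (7,8), '.' pass, move right to (7,9)
Step 16: enter (7,9), '.' pass, move right to (7,10)
Step 17: at (7,10) — EXIT via right edge, pos 7
Path length (cell visits): 16

Answer: 16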